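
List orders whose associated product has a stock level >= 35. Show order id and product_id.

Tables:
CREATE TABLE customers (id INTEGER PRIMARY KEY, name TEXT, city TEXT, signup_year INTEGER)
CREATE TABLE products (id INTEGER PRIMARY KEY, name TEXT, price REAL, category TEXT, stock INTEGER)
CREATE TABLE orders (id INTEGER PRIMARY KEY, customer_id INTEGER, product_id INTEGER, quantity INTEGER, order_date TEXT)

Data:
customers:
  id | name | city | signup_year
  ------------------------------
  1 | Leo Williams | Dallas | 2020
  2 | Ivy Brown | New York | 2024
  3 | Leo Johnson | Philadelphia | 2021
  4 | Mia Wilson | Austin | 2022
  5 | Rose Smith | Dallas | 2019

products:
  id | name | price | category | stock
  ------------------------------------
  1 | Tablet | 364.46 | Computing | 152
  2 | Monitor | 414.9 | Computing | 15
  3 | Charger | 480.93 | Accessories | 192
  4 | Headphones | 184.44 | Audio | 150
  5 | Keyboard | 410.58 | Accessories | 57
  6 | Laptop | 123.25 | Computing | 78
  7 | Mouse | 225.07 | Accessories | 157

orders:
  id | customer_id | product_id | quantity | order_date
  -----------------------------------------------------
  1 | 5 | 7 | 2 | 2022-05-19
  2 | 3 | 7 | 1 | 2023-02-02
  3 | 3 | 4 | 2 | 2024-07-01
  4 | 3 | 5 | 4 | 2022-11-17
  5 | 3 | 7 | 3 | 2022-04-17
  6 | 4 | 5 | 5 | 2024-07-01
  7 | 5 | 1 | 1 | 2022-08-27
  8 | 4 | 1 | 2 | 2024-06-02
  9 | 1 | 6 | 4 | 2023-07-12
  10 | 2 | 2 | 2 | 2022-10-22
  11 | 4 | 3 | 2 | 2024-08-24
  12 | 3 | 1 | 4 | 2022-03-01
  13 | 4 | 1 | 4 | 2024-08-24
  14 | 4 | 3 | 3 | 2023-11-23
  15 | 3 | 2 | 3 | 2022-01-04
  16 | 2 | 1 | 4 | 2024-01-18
SELECT id, product_id FROM orders WHERE product_id IN (SELECT id FROM products WHERE stock >= 35)

Execution result:
id | product_id
1 | 7
2 | 7
3 | 4
4 | 5
5 | 7
6 | 5
7 | 1
8 | 1
9 | 6
11 | 3
12 | 1
13 | 1
14 | 3
16 | 1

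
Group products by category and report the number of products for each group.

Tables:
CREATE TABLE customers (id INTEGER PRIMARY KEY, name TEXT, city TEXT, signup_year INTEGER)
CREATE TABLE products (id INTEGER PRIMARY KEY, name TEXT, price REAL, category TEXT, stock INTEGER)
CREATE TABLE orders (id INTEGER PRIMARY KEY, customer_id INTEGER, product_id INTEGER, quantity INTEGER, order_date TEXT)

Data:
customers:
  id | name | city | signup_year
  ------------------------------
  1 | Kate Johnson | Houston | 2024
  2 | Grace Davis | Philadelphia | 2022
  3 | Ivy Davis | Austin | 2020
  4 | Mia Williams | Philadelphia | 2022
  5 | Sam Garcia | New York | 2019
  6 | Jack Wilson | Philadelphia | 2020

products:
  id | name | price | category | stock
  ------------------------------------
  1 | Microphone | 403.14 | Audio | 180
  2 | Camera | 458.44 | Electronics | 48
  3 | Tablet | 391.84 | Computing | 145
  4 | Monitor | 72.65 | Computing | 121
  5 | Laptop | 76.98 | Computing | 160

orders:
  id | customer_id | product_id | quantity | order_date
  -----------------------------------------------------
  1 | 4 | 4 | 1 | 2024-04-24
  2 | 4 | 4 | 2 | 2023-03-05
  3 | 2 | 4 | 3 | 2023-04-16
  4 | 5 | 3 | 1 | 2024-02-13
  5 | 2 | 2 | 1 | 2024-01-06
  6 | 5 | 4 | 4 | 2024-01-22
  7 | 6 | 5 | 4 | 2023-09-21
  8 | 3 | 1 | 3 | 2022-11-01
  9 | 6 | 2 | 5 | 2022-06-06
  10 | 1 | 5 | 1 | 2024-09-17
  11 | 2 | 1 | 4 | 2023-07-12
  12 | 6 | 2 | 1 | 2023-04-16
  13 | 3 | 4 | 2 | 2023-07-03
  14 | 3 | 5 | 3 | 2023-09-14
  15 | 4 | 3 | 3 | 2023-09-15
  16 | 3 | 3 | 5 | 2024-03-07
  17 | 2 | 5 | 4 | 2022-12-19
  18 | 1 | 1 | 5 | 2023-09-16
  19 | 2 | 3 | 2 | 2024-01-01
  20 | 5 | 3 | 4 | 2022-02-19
SELECT category, COUNT(*) AS n FROM products GROUP BY category

Execution result:
category | n
Audio | 1
Computing | 3
Electronics | 1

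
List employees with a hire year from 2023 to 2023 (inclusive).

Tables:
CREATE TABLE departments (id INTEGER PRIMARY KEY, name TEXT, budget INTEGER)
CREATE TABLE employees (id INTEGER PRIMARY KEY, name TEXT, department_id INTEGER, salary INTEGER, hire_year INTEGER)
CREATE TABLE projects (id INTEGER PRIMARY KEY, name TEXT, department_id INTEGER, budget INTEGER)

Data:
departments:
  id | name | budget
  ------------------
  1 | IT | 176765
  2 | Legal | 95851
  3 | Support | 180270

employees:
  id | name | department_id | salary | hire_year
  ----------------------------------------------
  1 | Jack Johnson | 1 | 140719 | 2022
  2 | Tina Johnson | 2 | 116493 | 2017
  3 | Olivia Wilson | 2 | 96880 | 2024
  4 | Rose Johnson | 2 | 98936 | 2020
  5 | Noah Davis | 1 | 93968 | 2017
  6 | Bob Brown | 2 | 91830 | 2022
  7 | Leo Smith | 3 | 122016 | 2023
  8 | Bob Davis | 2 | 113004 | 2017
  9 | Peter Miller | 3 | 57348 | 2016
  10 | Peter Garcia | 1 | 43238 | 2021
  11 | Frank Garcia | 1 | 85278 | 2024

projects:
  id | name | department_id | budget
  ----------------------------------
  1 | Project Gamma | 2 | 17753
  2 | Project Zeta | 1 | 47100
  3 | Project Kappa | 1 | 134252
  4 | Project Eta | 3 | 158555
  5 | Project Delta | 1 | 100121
SELECT name, hire_year FROM employees WHERE hire_year BETWEEN 2023 AND 2023

Execution result:
name | hire_year
Leo Smith | 2023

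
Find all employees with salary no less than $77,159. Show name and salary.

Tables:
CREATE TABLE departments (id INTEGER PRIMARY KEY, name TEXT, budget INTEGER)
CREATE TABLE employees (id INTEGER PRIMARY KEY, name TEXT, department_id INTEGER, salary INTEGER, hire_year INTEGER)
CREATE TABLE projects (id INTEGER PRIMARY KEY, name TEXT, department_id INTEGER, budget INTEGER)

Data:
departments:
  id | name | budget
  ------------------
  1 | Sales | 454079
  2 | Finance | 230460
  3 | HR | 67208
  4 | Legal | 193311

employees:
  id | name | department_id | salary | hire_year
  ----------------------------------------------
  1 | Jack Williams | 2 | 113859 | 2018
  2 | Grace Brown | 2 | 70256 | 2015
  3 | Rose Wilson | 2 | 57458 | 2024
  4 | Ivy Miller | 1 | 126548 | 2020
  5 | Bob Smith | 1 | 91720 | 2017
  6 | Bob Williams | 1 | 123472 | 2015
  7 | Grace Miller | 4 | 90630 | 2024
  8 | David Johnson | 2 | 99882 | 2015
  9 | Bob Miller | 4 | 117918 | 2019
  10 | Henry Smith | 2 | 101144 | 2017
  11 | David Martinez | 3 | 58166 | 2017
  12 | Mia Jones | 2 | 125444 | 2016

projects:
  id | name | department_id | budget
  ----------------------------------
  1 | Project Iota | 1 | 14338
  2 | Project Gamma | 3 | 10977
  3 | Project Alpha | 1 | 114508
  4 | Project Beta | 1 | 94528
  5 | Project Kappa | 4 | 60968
SELECT name, salary FROM employees WHERE salary >= 77159

Execution result:
name | salary
Jack Williams | 113859
Ivy Miller | 126548
Bob Smith | 91720
Bob Williams | 123472
Grace Miller | 90630
David Johnson | 99882
Bob Miller | 117918
Henry Smith | 101144
Mia Jones | 125444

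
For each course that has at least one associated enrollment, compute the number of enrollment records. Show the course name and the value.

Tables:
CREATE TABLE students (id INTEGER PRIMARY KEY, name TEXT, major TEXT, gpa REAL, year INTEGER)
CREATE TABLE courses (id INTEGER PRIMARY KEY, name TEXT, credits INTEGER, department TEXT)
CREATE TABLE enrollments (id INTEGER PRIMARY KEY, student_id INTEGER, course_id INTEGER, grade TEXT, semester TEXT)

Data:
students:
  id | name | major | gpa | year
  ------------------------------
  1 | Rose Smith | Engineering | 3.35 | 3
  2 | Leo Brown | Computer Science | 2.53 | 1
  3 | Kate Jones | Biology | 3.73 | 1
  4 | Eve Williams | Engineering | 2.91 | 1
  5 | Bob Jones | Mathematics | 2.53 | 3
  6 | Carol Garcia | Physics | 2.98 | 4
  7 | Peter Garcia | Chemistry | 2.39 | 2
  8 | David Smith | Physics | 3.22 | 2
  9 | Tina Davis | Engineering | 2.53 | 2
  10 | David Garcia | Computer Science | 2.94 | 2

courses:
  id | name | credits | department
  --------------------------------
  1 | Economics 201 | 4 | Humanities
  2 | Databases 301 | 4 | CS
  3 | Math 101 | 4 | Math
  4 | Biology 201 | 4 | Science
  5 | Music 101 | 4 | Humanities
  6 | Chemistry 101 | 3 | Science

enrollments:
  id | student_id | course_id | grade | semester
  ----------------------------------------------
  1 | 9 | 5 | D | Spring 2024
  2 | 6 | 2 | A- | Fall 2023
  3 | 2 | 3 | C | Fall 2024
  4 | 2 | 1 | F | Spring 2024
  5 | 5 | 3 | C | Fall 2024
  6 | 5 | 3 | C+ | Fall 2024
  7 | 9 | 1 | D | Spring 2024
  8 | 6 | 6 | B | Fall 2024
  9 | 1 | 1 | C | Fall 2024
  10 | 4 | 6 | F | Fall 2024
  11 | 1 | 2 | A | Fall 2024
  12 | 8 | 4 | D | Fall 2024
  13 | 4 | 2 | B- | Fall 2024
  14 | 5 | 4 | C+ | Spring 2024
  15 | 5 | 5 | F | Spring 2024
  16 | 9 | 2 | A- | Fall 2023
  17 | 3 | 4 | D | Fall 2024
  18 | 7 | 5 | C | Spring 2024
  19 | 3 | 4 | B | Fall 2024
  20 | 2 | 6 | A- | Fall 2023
SELECT p.name, COUNT(*) AS n FROM enrollments c JOIN courses p ON c.course_id = p.id GROUP BY p.id, p.name

Execution result:
name | n
Economics 201 | 3
Databases 301 | 4
Math 101 | 3
Biology 201 | 4
Music 101 | 3
Chemistry 101 | 3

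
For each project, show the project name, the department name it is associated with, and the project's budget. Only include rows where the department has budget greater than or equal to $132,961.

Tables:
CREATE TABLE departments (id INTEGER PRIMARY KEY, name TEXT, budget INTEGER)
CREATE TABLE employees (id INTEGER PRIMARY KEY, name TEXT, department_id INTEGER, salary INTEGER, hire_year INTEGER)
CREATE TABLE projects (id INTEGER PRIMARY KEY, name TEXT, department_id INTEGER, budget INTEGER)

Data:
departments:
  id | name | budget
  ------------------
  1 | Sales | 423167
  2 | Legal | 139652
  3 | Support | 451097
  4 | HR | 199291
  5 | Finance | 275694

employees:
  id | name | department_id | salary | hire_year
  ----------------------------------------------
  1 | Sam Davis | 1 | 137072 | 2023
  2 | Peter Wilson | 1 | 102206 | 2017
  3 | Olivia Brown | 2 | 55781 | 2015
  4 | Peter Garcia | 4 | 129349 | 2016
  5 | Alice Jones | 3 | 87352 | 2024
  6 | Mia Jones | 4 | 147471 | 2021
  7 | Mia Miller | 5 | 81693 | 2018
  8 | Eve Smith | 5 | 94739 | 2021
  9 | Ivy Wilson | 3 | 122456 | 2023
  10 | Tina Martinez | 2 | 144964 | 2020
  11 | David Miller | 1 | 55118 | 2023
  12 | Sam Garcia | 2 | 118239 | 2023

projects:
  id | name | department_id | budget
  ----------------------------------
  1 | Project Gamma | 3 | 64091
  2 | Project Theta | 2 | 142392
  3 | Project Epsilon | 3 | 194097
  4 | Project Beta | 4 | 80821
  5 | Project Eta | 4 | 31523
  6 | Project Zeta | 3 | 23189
SELECT c.name, p.name AS department, c.budget FROM projects c JOIN departments p ON c.department_id = p.id WHERE p.budget >= 132961

Execution result:
name | department | budget
Project Gamma | Support | 64091
Project Theta | Legal | 142392
Project Epsilon | Support | 194097
Project Beta | HR | 80821
Project Eta | HR | 31523
Project Zeta | Support | 23189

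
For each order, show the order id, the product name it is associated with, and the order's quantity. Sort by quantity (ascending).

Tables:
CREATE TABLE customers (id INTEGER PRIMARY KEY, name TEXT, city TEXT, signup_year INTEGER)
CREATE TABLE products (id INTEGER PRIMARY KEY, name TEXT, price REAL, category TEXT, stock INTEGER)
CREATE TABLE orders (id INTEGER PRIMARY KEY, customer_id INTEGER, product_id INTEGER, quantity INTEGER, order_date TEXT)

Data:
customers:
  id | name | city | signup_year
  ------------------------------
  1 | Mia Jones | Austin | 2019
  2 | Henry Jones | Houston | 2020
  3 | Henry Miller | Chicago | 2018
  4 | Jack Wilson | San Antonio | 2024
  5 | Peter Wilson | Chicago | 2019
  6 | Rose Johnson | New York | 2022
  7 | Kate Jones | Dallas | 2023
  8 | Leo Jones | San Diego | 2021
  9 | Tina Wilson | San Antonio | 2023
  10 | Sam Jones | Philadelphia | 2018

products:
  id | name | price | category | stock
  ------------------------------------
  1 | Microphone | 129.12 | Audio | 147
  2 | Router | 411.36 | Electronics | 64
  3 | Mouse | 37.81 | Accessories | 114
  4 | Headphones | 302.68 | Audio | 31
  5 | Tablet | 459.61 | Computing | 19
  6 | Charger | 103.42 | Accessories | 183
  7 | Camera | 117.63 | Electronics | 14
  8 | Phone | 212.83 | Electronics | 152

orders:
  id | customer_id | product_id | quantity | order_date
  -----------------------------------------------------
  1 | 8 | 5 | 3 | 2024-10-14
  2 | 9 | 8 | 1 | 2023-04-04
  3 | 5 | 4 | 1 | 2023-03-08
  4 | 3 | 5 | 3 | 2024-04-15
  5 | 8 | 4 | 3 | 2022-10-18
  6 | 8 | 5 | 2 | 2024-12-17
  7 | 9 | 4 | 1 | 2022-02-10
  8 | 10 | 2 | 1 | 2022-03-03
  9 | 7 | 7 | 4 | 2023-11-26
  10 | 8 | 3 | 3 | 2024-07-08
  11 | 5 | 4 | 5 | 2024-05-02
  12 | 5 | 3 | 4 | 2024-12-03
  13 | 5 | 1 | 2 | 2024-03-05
SELECT c.id, p.name AS product, c.quantity FROM orders c JOIN products p ON c.product_id = p.id ORDER BY c.quantity ASC

Execution result:
id | product | quantity
2 | Phone | 1
3 | Headphones | 1
7 | Headphones | 1
8 | Router | 1
6 | Tablet | 2
13 | Microphone | 2
1 | Tablet | 3
4 | Tablet | 3
5 | Headphones | 3
10 | Mouse | 3
9 | Camera | 4
12 | Mouse | 4
11 | Headphones | 5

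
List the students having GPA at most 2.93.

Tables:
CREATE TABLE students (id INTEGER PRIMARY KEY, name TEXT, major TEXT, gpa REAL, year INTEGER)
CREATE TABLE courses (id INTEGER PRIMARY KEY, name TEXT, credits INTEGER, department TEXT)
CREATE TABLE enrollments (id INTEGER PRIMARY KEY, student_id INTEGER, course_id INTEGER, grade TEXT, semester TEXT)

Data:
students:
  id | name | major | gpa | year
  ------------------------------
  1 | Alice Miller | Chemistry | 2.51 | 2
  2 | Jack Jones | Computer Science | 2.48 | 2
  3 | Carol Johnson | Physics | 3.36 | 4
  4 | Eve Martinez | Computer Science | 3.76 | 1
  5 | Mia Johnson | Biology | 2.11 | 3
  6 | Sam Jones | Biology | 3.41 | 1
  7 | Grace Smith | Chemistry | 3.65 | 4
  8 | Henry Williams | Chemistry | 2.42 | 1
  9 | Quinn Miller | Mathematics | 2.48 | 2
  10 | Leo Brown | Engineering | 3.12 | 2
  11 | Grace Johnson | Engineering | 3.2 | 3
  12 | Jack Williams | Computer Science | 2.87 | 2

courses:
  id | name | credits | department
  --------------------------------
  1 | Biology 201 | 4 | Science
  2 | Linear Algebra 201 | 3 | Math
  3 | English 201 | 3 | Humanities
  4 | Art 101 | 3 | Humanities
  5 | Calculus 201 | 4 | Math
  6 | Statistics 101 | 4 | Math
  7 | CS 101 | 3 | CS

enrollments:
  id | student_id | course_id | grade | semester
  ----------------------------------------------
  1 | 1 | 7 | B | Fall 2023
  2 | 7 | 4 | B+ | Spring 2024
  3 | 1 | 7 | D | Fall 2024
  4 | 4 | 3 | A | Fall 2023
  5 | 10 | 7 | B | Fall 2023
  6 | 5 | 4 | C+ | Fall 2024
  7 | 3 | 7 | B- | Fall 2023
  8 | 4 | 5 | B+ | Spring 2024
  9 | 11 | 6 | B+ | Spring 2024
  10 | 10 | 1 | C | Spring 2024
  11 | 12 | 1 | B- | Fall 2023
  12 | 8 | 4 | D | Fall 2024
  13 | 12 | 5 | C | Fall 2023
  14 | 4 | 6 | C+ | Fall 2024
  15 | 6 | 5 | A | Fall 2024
SELECT name, gpa FROM students WHERE gpa <= 2.93

Execution result:
name | gpa
Alice Miller | 2.51
Jack Jones | 2.48
Mia Johnson | 2.11
Henry Williams | 2.42
Quinn Miller | 2.48
Jack Williams | 2.87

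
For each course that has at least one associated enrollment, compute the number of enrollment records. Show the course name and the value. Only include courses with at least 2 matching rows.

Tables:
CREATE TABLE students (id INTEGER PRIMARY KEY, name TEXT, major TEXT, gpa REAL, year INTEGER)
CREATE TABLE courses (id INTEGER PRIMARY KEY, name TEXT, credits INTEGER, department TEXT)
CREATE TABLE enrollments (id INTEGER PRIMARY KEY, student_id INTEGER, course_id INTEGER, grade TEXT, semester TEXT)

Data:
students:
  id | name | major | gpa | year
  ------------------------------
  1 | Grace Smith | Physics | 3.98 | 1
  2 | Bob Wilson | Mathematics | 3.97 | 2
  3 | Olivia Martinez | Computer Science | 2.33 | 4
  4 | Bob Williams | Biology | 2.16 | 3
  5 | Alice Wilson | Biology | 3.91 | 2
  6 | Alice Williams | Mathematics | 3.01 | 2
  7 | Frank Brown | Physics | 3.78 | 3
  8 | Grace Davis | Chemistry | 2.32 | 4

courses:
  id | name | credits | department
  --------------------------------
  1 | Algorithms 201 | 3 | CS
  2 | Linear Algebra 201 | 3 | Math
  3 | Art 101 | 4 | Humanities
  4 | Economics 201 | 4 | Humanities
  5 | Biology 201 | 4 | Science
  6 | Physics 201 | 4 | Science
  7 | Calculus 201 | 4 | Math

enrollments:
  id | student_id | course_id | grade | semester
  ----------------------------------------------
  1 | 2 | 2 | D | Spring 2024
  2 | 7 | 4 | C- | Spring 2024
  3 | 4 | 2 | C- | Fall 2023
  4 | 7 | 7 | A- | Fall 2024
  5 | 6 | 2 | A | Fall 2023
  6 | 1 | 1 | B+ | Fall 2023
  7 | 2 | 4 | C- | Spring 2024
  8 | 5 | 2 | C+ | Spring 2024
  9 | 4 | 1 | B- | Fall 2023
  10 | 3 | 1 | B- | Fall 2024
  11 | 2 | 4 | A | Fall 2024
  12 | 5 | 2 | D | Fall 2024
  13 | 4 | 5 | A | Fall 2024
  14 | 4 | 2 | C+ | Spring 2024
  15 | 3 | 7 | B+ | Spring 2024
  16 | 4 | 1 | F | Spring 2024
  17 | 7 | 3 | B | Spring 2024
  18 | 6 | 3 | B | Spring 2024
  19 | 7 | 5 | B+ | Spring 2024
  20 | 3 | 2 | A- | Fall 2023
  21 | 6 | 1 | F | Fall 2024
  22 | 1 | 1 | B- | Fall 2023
SELECT p.name, COUNT(*) AS n FROM enrollments c JOIN courses p ON c.course_id = p.id GROUP BY p.id, p.name HAVING COUNT(*) >= 2

Execution result:
name | n
Algorithms 201 | 6
Linear Algebra 201 | 7
Art 101 | 2
Economics 201 | 3
Biology 201 | 2
Calculus 201 | 2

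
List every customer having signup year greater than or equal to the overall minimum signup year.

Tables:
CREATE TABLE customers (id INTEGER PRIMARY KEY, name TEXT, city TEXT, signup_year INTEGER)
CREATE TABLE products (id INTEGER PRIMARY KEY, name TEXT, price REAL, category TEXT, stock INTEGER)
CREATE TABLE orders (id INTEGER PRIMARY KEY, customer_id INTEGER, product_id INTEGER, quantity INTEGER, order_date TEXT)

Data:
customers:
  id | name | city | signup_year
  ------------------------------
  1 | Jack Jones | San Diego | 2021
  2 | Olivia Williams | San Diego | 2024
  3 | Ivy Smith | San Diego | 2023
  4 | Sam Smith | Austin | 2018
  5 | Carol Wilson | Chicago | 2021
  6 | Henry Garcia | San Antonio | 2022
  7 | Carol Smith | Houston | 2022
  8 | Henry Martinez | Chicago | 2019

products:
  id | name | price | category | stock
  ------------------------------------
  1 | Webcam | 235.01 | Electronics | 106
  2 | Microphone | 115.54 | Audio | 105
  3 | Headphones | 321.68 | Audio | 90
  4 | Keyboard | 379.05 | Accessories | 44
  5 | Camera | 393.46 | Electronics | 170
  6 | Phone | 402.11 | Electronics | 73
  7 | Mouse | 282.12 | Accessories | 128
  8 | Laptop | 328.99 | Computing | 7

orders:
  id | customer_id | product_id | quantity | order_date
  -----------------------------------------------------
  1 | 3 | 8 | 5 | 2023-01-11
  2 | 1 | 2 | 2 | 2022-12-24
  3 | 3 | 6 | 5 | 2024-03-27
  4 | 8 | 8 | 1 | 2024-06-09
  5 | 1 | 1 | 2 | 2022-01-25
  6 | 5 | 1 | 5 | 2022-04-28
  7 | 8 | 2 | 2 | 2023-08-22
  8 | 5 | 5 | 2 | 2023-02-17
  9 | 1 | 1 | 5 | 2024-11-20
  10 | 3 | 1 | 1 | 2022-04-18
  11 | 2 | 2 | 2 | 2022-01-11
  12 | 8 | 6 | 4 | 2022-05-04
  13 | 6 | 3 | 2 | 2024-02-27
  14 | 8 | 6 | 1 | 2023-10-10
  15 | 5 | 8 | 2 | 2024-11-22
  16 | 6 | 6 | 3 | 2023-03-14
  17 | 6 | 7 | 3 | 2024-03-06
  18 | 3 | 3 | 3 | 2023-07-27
SELECT name, signup_year FROM customers WHERE signup_year >= (SELECT MIN(signup_year) FROM customers)

Execution result:
name | signup_year
Jack Jones | 2021
Olivia Williams | 2024
Ivy Smith | 2023
Sam Smith | 2018
Carol Wilson | 2021
Henry Garcia | 2022
Carol Smith | 2022
Henry Martinez | 2019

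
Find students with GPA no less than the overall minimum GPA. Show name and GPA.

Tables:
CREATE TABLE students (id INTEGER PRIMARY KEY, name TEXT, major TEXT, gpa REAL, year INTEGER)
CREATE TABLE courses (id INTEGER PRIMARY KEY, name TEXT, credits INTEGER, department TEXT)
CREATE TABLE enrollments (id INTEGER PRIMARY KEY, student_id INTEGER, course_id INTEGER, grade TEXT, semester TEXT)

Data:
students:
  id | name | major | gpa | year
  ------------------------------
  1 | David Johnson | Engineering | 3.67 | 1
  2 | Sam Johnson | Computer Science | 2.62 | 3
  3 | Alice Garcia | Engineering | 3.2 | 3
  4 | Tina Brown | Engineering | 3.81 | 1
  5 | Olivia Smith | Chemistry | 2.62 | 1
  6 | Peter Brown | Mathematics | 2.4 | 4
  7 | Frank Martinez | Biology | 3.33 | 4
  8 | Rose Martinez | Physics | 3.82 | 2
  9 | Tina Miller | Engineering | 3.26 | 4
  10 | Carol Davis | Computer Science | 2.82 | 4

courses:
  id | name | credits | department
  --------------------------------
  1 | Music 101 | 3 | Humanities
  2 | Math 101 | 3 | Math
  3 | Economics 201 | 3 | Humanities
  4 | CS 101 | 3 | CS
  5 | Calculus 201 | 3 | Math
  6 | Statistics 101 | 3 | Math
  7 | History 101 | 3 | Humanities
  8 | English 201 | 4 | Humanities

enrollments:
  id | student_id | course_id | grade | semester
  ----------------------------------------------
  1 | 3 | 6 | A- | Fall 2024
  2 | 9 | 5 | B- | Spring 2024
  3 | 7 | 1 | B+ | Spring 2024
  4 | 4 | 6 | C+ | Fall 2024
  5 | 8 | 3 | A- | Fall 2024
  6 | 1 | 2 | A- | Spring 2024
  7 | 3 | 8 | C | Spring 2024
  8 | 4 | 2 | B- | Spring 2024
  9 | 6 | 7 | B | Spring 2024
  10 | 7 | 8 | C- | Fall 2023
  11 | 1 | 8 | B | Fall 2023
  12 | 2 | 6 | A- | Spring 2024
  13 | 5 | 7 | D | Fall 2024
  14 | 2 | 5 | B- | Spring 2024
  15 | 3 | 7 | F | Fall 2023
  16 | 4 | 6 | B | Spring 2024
SELECT name, gpa FROM students WHERE gpa >= (SELECT MIN(gpa) FROM students)

Execution result:
name | gpa
David Johnson | 3.67
Sam Johnson | 2.62
Alice Garcia | 3.20
Tina Brown | 3.81
Olivia Smith | 2.62
Peter Brown | 2.40
Frank Martinez | 3.33
Rose Martinez | 3.82
Tina Miller | 3.26
Carol Davis | 2.82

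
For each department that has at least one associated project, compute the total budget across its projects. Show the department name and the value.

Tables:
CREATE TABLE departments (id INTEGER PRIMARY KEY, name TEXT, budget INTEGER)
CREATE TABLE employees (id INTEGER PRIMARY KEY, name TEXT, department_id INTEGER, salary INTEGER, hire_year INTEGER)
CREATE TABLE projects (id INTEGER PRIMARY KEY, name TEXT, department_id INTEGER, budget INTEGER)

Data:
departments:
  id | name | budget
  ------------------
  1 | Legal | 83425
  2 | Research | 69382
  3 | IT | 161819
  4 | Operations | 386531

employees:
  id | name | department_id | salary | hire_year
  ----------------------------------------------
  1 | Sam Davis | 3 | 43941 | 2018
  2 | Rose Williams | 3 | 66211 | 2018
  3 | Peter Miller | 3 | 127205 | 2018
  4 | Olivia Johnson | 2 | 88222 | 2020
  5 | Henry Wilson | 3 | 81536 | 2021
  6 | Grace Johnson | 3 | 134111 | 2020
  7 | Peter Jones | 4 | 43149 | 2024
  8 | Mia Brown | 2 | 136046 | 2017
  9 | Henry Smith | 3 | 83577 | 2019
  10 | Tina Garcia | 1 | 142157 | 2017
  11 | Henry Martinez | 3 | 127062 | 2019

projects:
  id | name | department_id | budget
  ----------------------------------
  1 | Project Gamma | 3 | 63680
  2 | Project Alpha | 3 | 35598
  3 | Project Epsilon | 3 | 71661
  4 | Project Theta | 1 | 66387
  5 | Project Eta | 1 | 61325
SELECT p.name, SUM(c.budget) AS sum_budget FROM projects c JOIN departments p ON c.department_id = p.id GROUP BY p.id, p.name

Execution result:
name | sum_budget
Legal | 127712
IT | 170939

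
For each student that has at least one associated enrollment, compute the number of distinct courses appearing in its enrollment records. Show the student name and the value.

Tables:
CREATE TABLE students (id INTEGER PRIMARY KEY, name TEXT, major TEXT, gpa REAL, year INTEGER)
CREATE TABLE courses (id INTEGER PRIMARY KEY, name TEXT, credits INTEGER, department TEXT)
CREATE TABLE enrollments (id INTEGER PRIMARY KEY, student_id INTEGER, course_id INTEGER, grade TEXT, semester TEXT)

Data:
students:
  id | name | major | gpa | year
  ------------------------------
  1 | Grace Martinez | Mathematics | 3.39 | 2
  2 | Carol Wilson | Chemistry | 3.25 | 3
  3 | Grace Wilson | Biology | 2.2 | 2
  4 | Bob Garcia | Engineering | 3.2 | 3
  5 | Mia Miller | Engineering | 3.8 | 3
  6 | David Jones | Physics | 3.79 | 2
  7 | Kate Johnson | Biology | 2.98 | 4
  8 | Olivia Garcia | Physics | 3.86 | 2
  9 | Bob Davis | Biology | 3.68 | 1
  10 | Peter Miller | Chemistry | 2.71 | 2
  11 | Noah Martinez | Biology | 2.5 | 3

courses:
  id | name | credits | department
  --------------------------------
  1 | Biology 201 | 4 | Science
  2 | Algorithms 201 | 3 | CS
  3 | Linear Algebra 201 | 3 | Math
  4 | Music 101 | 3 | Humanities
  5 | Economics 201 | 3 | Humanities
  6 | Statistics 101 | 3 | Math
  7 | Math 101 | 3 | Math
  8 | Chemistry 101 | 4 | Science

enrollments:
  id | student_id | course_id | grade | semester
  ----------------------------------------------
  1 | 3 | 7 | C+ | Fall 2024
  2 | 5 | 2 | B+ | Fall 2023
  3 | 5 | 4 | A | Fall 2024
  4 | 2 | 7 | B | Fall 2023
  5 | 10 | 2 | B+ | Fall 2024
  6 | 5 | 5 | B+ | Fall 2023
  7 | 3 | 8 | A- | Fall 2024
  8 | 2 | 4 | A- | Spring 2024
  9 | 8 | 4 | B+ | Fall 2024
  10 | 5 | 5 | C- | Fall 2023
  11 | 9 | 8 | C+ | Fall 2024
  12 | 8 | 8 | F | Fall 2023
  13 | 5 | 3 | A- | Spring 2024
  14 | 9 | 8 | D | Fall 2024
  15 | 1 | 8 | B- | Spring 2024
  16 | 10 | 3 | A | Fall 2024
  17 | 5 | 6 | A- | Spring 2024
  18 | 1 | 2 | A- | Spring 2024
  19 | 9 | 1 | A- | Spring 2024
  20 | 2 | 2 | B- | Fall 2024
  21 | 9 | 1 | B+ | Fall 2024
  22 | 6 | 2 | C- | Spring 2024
SELECT p.name, COUNT(DISTINCT c.course_id) AS distinct_course_count FROM enrollments c JOIN students p ON c.student_id = p.id GROUP BY p.id, p.name

Execution result:
name | distinct_course_count
Grace Martinez | 2
Carol Wilson | 3
Grace Wilson | 2
Mia Miller | 5
David Jones | 1
Olivia Garcia | 2
Bob Davis | 2
Peter Miller | 2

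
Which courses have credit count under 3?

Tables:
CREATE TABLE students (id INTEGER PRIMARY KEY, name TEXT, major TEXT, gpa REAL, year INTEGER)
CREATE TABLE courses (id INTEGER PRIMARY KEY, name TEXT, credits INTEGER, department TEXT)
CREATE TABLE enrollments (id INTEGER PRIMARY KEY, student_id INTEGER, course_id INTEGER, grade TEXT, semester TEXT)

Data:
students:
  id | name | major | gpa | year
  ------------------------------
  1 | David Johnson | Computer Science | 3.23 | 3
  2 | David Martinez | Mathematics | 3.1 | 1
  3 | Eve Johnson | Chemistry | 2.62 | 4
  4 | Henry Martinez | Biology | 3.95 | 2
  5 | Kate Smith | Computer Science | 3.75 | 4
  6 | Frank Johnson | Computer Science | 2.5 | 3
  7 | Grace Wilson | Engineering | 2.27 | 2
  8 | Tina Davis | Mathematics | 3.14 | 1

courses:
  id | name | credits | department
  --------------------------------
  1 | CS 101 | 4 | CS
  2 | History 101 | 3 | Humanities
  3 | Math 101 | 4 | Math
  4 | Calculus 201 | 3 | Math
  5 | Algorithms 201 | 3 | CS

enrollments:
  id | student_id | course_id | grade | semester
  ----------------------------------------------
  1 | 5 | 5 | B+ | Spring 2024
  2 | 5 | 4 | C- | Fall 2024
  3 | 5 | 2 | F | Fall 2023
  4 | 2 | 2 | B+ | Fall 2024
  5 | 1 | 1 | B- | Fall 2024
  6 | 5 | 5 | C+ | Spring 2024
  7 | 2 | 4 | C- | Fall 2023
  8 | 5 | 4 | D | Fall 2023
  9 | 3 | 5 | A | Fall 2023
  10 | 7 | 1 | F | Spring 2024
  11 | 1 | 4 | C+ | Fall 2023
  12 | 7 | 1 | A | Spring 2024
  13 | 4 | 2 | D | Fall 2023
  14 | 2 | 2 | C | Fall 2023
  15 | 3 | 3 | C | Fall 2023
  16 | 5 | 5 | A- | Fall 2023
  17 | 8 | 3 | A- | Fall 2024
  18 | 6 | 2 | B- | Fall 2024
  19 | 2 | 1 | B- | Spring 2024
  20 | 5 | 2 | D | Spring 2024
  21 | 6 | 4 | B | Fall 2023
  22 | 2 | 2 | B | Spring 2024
SELECT name, credits FROM courses WHERE credits < 3

Execution result:
(no rows)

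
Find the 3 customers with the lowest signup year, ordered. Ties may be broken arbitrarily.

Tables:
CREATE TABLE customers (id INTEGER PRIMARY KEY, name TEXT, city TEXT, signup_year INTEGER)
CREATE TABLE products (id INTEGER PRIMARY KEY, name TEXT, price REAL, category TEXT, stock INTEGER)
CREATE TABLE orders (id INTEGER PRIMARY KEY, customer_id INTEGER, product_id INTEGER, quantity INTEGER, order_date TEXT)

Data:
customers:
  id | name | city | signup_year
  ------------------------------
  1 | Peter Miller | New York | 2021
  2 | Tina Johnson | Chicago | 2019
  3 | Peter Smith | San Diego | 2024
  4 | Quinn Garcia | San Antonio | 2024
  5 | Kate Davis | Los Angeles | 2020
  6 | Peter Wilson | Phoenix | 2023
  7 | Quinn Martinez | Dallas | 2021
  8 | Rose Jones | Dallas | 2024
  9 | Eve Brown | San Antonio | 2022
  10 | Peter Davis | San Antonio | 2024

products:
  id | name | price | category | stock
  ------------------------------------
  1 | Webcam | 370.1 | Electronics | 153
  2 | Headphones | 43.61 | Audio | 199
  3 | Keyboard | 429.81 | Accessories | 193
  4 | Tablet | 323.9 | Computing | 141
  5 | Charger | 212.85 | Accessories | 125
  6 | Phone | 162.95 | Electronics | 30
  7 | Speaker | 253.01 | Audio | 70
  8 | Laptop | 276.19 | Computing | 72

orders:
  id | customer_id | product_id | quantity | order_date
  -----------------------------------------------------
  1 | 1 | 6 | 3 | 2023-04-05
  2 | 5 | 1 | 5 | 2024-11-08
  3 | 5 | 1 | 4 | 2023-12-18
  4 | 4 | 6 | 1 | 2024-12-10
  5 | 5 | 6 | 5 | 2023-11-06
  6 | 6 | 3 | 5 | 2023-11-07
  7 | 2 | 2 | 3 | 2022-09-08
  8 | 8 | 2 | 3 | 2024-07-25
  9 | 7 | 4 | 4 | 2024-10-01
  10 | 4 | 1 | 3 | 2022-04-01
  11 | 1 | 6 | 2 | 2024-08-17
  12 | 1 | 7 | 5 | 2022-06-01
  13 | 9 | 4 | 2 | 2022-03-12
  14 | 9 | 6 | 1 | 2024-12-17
SELECT name, signup_year FROM customers ORDER BY signup_year ASC LIMIT 3

Execution result:
name | signup_year
Tina Johnson | 2019
Kate Davis | 2020
Peter Miller | 2021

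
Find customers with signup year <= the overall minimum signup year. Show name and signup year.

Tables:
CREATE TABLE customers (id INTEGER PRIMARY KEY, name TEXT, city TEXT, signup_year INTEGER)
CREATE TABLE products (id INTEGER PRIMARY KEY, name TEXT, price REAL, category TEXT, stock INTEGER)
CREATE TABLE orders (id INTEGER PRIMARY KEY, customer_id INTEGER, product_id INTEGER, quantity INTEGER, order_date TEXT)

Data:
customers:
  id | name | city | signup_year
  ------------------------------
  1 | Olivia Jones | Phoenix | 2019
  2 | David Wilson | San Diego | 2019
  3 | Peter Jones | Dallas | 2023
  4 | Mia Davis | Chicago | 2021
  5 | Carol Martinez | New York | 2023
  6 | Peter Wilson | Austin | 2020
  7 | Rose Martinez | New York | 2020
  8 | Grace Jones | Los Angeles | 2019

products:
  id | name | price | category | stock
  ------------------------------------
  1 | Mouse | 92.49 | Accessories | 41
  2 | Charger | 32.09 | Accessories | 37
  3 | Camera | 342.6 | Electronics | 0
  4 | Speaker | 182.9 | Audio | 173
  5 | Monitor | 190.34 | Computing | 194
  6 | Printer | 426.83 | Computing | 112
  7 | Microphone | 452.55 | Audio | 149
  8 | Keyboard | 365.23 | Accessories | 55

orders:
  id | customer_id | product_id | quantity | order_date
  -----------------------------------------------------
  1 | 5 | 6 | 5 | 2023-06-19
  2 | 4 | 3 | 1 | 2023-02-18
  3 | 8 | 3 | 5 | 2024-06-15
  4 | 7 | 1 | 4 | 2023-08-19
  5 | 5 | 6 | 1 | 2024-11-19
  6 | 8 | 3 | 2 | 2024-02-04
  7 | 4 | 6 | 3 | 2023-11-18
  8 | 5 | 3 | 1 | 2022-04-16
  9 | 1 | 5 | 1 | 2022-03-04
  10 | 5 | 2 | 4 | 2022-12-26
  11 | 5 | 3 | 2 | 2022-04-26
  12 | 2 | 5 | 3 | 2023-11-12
SELECT name, signup_year FROM customers WHERE signup_year <= (SELECT MIN(signup_year) FROM customers)

Execution result:
name | signup_year
Olivia Jones | 2019
David Wilson | 2019
Grace Jones | 2019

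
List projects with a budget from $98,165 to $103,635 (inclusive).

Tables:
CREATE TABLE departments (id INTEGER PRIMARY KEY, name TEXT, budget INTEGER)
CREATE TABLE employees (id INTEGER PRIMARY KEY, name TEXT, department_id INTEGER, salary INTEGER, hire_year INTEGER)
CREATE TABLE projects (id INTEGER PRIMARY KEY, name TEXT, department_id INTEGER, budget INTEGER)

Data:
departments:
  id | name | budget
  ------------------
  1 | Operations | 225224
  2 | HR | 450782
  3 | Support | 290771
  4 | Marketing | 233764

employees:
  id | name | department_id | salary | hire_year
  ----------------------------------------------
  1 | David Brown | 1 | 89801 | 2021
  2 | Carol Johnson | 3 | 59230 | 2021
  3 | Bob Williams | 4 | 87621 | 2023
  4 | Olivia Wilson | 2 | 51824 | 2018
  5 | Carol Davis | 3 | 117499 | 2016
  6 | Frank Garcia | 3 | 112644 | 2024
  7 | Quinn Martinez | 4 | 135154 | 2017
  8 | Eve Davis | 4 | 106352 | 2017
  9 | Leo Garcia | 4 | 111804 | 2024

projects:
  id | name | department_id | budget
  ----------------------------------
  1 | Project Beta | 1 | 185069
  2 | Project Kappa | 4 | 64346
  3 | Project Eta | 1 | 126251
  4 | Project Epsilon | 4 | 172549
SELECT name, budget FROM projects WHERE budget BETWEEN 98165 AND 103635

Execution result:
(no rows)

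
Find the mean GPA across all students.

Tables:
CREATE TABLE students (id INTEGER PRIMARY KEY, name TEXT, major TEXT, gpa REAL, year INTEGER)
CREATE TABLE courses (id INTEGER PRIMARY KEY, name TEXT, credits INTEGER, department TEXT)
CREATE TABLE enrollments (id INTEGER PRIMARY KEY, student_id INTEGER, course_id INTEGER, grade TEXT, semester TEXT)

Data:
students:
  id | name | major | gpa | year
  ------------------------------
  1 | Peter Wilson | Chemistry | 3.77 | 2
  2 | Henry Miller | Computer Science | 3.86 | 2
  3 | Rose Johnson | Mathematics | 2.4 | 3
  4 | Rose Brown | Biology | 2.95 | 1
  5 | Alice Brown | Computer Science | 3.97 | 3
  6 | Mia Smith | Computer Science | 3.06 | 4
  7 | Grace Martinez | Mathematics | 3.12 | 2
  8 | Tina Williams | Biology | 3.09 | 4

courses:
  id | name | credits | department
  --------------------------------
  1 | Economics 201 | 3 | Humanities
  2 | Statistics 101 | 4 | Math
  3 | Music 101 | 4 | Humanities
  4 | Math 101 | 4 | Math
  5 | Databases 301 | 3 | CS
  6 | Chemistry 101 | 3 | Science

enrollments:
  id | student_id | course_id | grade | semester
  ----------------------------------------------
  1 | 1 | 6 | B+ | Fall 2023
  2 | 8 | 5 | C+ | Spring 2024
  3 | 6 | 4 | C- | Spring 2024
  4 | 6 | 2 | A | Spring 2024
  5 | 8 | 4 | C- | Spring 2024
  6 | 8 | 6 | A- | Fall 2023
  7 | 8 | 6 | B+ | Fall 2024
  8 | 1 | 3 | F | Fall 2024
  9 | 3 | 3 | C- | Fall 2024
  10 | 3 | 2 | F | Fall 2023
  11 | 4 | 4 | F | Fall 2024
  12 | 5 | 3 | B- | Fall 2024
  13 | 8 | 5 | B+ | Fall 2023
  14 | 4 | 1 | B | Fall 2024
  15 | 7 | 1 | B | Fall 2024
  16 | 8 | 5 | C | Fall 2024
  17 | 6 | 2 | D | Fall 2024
SELECT AVG(gpa) FROM students

Execution result:
3.28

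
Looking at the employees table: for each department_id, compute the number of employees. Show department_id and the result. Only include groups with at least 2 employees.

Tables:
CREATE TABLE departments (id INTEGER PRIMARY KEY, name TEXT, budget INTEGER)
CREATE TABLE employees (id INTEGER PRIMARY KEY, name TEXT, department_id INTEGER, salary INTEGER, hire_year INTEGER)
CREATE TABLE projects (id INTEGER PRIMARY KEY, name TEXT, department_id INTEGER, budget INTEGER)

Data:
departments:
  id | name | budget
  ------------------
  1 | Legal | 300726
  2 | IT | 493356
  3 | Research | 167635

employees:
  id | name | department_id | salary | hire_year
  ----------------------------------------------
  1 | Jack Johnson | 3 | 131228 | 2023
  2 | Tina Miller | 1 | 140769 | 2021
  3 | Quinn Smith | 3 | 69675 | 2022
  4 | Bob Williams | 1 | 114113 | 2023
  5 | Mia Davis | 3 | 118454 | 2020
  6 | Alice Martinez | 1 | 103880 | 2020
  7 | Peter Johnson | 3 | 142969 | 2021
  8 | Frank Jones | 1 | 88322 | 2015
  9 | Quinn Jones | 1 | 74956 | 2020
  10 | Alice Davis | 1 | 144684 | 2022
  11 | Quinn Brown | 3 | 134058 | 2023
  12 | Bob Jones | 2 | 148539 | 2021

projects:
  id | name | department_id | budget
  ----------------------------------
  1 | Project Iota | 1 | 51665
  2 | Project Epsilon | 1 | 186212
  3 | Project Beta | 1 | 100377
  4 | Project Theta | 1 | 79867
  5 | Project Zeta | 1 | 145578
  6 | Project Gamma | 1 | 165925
SELECT department_id, COUNT(*) AS n FROM employees GROUP BY department_id HAVING COUNT(*) >= 2

Execution result:
department_id | n
1 | 6
3 | 5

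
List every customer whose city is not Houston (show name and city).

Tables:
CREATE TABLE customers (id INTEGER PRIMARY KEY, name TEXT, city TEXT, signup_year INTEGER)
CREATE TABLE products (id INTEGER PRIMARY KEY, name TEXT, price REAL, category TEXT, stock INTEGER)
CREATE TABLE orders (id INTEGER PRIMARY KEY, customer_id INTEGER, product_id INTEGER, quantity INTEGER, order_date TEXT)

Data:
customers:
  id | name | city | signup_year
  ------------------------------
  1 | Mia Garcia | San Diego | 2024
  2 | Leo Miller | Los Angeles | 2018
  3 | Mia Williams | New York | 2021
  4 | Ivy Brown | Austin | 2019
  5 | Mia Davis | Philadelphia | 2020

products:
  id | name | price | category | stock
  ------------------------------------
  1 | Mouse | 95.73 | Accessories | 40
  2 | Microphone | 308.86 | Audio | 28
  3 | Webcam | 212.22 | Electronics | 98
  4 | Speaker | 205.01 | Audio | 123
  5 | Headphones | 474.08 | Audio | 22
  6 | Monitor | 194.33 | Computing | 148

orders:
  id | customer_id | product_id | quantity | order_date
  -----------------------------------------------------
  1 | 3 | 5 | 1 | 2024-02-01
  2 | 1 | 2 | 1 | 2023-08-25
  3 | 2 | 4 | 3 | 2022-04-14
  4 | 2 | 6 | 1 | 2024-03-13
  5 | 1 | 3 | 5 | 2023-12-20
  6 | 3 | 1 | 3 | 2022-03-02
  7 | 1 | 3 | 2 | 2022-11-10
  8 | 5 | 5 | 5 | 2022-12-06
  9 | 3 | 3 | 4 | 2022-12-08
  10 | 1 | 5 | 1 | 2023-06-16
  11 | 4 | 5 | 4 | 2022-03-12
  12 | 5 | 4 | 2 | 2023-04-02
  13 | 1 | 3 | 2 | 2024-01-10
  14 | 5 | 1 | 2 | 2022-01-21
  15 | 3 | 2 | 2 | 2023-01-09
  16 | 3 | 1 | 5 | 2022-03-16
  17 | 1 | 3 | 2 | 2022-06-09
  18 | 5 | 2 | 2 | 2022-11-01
SELECT name, city FROM customers WHERE city <> 'Houston'

Execution result:
name | city
Mia Garcia | San Diego
Leo Miller | Los Angeles
Mia Williams | New York
Ivy Brown | Austin
Mia Davis | Philadelphia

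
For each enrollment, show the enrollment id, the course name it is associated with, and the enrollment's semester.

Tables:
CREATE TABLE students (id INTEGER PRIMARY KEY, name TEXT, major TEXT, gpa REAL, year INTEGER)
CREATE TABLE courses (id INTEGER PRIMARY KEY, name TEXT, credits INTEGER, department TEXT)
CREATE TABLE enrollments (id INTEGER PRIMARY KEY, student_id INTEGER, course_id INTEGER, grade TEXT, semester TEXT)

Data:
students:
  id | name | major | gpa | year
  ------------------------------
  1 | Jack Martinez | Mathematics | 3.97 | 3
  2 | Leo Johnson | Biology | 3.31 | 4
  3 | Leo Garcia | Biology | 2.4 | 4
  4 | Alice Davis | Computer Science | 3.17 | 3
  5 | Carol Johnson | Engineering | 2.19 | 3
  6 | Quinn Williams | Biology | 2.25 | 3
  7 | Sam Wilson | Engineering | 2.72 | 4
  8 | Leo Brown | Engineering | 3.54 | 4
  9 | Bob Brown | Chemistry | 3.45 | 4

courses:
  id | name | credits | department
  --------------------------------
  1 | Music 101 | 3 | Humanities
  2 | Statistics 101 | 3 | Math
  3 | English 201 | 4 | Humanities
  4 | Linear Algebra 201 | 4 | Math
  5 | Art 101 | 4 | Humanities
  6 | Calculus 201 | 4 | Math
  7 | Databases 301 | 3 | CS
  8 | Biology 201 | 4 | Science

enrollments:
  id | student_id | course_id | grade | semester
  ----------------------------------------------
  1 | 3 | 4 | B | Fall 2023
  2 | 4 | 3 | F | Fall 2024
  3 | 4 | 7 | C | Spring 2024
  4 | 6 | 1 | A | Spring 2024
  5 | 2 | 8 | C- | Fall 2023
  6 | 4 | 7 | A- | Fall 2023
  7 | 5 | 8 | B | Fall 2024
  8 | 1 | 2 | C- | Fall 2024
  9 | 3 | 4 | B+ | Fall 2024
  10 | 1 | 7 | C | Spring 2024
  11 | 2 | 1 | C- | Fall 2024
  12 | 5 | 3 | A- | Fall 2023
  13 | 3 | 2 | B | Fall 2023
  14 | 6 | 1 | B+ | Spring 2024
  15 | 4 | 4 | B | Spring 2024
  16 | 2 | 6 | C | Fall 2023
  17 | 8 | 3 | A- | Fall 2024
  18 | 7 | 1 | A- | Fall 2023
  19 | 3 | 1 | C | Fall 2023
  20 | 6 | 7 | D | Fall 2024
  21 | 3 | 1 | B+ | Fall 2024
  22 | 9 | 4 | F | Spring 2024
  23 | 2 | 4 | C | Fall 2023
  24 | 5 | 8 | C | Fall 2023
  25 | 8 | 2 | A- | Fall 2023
SELECT c.id, p.name AS course, c.semester FROM enrollments c JOIN courses p ON c.course_id = p.id

Execution result:
id | course | semester
1 | Linear Algebra 201 | Fall 2023
2 | English 201 | Fall 2024
3 | Databases 301 | Spring 2024
4 | Music 101 | Spring 2024
5 | Biology 201 | Fall 2023
6 | Databases 301 | Fall 2023
7 | Biology 201 | Fall 2024
8 | Statistics 101 | Fall 2024
9 | Linear Algebra 201 | Fall 2024
10 | Databases 301 | Spring 2024
11 | Music 101 | Fall 2024
12 | English 201 | Fall 2023
13 | Statistics 101 | Fall 2023
14 | Music 101 | Spring 2024
15 | Linear Algebra 201 | Spring 2024
16 | Calculus 201 | Fall 2023
17 | English 201 | Fall 2024
18 | Music 101 | Fall 2023
19 | Music 101 | Fall 2023
20 | Databases 301 | Fall 2024
21 | Music 101 | Fall 2024
22 | Linear Algebra 201 | Spring 2024
23 | Linear Algebra 201 | Fall 2023
24 | Biology 201 | Fall 2023
25 | Statistics 101 | Fall 2023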